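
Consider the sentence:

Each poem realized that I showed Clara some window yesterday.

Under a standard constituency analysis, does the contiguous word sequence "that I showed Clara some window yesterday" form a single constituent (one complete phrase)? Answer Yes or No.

Yes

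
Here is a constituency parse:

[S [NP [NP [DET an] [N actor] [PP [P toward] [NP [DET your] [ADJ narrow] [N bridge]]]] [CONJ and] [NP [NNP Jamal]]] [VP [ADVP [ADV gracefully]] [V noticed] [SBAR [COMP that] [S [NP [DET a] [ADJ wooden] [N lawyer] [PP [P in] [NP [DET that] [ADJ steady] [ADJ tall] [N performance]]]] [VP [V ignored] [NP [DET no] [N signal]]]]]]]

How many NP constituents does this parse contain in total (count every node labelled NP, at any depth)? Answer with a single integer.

7

Scanning left to right, an opening `[NP` appears at word positions 1, 1, 4, 8, 12, 16, 21 — 7 in total.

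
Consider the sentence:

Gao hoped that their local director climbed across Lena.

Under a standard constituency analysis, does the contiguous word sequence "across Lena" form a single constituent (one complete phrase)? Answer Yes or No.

The sequence corresponds to a single PP node — the prepositional phrase "across Lena".

Yes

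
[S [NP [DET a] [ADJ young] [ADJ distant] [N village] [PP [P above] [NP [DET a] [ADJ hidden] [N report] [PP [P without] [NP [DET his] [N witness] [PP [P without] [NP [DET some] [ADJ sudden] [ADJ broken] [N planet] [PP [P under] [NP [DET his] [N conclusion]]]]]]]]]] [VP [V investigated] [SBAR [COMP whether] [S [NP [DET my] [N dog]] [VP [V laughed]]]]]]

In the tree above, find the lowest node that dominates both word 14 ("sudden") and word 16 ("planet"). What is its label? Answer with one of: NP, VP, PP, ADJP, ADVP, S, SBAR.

NP

Both words fall inside [NP some sudden broken planet under his conclusion] (words 13–19), and no smaller constituent contains them both. Label: NP.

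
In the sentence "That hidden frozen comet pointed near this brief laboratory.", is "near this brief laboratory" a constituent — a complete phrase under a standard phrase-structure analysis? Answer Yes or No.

Yes

These words form the whole prepositional phrase headed by "near", so yes — one constituent.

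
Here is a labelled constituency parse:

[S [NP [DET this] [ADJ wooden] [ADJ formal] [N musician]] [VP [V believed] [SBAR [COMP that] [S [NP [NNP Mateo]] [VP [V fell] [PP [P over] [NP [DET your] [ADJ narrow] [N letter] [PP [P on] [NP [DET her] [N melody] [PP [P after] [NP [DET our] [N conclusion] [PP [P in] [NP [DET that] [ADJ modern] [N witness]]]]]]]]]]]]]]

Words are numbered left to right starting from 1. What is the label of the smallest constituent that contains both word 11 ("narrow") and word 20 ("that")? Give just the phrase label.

NP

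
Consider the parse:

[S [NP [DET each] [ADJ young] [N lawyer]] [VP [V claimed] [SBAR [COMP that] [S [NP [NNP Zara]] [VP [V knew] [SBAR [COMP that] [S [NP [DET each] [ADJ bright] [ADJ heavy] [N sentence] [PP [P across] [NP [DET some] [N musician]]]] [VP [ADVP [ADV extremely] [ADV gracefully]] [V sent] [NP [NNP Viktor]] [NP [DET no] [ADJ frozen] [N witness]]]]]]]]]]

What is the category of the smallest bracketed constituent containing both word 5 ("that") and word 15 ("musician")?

The smallest bracket enclosing both words is [SBAR that Zara knew that each bright heavy sentence across some musician extremely gracefully sent Viktor no frozen witness], so the label is SBAR.

SBAR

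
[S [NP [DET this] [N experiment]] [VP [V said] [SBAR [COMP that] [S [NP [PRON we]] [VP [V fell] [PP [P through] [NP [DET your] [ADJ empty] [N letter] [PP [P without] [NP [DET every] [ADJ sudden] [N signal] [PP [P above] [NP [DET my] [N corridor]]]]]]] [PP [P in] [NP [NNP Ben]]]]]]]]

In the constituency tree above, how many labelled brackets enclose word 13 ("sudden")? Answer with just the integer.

10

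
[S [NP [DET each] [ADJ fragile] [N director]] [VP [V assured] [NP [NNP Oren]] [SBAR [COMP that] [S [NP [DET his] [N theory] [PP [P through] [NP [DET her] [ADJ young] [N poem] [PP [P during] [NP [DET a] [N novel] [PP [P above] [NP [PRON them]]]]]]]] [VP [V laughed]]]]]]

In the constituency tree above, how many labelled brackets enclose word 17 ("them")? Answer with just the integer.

12

Counting open brackets not yet closed at "them": [S [VP [SBAR [S [NP [PP [NP [PP [NP [PP [NP [PRON = 12.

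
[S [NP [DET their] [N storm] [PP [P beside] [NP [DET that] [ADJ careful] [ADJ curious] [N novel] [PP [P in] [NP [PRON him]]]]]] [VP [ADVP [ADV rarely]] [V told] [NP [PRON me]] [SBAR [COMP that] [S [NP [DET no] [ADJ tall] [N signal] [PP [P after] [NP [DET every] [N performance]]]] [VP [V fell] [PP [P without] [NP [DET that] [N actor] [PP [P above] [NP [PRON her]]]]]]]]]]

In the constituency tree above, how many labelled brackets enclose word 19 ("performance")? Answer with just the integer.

Counting open brackets not yet closed at "performance": [S [VP [SBAR [S [NP [PP [NP [N = 8.

8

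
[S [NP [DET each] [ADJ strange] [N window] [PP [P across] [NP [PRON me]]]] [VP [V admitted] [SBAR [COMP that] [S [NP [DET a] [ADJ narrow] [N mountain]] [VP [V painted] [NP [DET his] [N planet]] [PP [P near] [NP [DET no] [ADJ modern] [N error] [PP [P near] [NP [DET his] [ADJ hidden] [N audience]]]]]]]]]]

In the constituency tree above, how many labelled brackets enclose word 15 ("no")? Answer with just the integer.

8

The word sits inside DET, which is inside NP, inside PP, inside VP, inside S, inside SBAR, inside VP, inside S — 8 brackets in all.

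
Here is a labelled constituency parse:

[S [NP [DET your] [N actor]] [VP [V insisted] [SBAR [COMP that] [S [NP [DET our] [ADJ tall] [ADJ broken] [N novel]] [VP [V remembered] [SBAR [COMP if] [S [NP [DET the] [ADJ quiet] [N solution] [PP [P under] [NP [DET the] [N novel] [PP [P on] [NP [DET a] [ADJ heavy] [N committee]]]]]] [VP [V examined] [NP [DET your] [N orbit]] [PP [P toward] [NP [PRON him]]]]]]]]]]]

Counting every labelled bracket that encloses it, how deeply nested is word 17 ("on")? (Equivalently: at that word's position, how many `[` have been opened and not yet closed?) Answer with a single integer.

12

The word sits inside P, which is inside PP, inside NP, inside PP, inside NP, inside S, inside SBAR, inside VP, inside S, inside SBAR, inside VP, inside S — 12 brackets in all.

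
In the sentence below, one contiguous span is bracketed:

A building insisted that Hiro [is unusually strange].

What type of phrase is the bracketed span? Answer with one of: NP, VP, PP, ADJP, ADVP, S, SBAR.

The span is built around the verb "is" — a verb phrase (VP).

VP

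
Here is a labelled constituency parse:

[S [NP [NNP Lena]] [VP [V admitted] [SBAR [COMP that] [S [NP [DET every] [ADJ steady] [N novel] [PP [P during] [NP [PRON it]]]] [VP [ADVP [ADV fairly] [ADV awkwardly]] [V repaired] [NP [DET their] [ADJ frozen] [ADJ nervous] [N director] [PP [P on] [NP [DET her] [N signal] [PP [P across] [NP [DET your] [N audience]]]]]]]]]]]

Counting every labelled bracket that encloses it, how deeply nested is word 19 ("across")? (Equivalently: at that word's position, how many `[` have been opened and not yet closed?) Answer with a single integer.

10

Counting open brackets not yet closed at "across": [S [VP [SBAR [S [VP [NP [PP [NP [PP [P = 10.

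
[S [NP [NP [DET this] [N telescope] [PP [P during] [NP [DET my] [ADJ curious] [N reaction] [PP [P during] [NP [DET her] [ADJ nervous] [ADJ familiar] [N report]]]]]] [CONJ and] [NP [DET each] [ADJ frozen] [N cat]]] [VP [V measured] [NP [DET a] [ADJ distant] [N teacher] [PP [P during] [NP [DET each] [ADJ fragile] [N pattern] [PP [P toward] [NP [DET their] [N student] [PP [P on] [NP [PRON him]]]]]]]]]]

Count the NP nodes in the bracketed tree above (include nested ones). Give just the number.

9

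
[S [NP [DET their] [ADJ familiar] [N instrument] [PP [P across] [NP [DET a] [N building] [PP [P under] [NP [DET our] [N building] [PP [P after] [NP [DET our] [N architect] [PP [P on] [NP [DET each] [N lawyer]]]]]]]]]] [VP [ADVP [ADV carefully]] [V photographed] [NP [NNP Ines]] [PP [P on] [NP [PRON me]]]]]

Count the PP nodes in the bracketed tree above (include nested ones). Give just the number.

Listing each PP by its span: [PP across a building under our building after our architect on each lawyer]; [PP under our building after our architect on each lawyer]; [PP after our architect on each lawyer]; [PP on each lawyer]; [PP on me] — that makes 5.

5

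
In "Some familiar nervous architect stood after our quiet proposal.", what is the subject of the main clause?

"some familiar nervous architect" is the NP that combines with the VP headed by "stood" to form the main clause — the subject.

some familiar nervous architect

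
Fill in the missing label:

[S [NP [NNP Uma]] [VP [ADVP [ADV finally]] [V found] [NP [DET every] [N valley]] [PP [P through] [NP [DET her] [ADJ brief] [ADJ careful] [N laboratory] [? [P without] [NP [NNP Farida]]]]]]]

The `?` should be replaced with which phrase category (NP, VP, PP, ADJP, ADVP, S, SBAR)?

PP

The `?` node immediately contains: P 'without', NP. That is the internal structure of a prepositional phrase, so the label is PP.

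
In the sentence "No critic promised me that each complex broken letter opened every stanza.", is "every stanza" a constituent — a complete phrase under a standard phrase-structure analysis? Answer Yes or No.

These words form the whole noun phrase headed by "stanza", so yes — one constituent.

Yes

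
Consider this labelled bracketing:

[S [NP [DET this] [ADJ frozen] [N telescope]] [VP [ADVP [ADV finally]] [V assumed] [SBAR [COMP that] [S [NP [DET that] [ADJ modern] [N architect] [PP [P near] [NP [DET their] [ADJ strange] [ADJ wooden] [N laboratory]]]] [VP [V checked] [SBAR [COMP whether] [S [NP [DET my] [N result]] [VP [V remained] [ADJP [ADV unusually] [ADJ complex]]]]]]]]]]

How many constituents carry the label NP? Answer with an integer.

4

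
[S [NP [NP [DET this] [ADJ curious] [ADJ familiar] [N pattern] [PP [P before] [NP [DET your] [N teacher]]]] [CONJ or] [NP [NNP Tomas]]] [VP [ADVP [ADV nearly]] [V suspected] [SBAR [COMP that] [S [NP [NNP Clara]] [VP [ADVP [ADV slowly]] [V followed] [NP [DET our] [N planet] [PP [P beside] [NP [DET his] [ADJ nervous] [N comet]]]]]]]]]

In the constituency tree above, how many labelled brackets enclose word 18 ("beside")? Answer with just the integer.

8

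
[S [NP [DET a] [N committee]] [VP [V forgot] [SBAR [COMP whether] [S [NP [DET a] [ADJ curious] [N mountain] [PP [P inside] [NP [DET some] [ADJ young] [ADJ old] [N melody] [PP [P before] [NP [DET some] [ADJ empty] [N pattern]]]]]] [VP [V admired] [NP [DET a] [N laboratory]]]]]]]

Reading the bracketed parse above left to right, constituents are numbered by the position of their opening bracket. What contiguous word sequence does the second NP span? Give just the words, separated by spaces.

a curious mountain inside some young old melody before some empty pattern

In left-to-right order the NP constituents are "a committee"; "a curious mountain inside some young old melody before some empty pattern"; "some young old melody before some empty pattern"; "some empty pattern"; "a laboratory". Number 2 is "a curious mountain inside some young old melody before some empty pattern".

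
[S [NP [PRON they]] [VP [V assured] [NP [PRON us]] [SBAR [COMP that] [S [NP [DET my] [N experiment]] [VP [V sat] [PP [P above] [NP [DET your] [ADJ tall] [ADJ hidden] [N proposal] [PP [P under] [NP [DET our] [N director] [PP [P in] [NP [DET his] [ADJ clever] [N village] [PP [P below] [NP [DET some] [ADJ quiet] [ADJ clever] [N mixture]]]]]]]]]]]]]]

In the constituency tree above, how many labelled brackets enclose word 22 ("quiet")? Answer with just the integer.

14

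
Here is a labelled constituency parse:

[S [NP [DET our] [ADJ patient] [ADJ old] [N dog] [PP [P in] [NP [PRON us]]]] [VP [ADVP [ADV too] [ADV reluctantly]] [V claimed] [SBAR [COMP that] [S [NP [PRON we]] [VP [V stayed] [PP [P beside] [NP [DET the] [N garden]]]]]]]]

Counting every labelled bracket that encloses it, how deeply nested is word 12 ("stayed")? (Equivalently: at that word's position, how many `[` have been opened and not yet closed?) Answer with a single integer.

6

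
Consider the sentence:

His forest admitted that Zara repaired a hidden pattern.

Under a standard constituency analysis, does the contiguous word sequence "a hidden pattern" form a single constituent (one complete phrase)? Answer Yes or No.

"a hidden pattern" is exactly the noun phrase [NP a hidden pattern], a complete constituent.

Yes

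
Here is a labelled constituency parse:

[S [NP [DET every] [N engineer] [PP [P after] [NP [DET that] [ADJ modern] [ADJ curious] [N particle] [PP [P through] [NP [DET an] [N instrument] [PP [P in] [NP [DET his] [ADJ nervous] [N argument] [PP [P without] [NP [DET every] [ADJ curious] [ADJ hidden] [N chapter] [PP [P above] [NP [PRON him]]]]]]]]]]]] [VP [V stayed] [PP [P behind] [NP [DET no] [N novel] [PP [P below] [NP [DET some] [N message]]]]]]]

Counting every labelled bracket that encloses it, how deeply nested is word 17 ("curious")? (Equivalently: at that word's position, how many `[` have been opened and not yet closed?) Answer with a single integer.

11

Counting open brackets not yet closed at "curious": [S [NP [PP [NP [PP [NP [PP [NP [PP [NP [ADJ = 11.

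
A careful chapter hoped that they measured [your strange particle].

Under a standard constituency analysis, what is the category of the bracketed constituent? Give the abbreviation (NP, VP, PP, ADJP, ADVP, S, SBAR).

The bracketed span "your strange particle" is headed by "particle", making it a noun phrase (NP).

NP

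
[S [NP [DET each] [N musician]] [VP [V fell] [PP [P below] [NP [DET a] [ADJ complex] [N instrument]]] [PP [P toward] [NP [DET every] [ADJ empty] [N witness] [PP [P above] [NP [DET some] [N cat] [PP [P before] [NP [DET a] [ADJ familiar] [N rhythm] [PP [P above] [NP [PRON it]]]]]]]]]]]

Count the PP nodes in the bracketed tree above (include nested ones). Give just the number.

5

The PP constituents are: [PP below a complex instrument]; [PP toward every empty witness above some cat before a familiar rhythm above it]; [PP above some cat before a familiar rhythm above it]; [PP before a familiar rhythm above it]; [PP above it]. Total: 5.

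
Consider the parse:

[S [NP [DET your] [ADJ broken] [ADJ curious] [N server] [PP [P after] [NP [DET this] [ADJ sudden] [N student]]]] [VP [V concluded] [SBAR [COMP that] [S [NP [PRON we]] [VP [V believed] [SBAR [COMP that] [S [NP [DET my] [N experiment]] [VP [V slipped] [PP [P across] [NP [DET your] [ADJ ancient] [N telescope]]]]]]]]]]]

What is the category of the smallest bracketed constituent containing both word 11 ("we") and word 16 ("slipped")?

Both words fall inside [S we believed that my experiment slipped across your ancient telescope] (words 11–20), and no smaller constituent contains them both. Label: S.

S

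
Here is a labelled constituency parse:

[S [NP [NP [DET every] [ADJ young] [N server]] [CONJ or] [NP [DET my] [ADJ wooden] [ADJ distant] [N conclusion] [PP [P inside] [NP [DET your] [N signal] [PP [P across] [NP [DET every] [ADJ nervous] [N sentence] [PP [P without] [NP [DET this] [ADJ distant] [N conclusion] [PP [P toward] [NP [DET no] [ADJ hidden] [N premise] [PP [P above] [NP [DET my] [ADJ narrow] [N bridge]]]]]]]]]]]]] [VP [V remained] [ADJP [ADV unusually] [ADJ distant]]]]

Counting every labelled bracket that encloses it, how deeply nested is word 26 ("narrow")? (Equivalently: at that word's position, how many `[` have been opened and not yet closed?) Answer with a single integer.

The word sits inside ADJ, which is inside NP, inside PP, inside NP, inside PP, inside NP, inside PP, inside NP, inside PP, inside NP, inside PP, inside NP, inside NP, inside S — 14 brackets in all.

14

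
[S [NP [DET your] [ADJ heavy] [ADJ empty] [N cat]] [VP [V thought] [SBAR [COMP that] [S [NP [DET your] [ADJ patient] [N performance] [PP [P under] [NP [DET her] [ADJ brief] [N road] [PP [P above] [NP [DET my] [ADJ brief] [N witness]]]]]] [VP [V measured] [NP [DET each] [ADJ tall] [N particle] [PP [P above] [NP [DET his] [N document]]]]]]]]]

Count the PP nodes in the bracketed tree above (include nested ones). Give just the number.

3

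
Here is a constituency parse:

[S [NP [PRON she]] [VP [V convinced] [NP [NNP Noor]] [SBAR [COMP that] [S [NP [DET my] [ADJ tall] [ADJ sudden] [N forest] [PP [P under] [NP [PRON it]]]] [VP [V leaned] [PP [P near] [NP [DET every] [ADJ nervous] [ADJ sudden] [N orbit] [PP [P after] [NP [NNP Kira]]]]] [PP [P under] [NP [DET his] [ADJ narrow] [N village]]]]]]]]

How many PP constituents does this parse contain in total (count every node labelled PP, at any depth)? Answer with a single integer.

4

Scanning left to right, an opening `[PP` appears at word positions 9, 12, 17, 19 — 4 in total.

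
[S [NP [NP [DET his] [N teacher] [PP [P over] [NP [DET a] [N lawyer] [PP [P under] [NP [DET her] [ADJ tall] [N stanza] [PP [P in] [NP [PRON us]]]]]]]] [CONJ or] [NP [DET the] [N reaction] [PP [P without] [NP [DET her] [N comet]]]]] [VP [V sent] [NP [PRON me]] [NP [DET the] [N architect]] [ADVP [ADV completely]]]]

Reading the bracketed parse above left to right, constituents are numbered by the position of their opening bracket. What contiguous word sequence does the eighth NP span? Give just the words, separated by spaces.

me

The NP opening brackets appear, in order, over: "his teacher over a lawyer under her tall stanza in us or the reaction without her comet"; "his teacher over a lawyer under her tall stanza in us"; "a lawyer under her tall stanza in us"; "her tall stanza in us"; "us"; "the reaction without her comet"; "her comet"; "me"; "the architect". The eighth one spans "me".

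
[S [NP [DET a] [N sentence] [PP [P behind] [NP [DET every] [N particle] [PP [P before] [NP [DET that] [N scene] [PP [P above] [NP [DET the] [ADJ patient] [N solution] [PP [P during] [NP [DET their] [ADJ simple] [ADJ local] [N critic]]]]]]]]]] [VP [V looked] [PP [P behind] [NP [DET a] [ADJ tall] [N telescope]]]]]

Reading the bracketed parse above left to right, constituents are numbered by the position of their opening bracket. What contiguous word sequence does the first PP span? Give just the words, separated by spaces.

behind every particle before that scene above the patient solution during their simple local critic

The PP opening brackets appear, in order, over: "behind every particle before that scene above the patient solution during their simple local critic"; "before that scene above the patient solution during their simple local critic"; "above the patient solution during their simple local critic"; "during their simple local critic"; "behind a tall telescope". The first one spans "behind every particle before that scene above the patient solution during their simple local critic".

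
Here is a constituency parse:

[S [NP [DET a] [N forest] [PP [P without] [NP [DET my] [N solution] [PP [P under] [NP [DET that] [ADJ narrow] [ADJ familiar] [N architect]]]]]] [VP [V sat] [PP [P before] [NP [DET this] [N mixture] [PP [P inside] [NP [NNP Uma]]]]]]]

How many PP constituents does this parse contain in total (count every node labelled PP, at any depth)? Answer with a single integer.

4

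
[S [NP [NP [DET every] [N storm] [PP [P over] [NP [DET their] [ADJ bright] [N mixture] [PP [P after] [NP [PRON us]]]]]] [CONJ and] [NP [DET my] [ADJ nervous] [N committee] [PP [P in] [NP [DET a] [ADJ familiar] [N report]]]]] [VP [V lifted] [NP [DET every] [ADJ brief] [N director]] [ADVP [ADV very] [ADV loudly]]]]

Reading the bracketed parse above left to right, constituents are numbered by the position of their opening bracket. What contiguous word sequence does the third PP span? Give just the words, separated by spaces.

The PP opening brackets appear, in order, over: "over their bright mixture after us"; "after us"; "in a familiar report". The third one spans "in a familiar report".

in a familiar report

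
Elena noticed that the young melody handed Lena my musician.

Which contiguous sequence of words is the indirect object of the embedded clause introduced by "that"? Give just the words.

The verb of the embedded clause introduced by "that" is "handed"; its indirect object is the NP "Lena".

Lena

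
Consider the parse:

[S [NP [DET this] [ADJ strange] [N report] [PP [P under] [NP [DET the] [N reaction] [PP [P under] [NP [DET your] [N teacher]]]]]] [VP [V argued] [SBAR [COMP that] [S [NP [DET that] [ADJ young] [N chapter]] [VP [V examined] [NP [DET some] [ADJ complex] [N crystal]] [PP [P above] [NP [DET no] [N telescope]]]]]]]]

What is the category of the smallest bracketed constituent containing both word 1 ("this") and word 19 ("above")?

The smallest bracket enclosing both words is [S this strange report under the reaction under your teacher argued that that young chapter examined some complex crystal above no telescope], so the label is S.

S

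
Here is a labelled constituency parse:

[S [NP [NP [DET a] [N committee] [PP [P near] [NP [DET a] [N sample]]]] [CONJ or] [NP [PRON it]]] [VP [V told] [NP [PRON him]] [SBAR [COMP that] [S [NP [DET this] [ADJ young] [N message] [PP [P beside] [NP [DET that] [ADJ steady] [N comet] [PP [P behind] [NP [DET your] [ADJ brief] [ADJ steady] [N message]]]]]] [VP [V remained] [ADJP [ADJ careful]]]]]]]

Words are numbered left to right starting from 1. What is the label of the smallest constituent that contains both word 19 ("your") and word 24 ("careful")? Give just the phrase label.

S

The smallest bracket enclosing both words is [S this young message beside that steady comet behind your brief steady message remained careful], so the label is S.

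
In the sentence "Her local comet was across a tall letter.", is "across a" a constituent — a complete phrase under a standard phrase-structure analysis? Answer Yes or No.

The smallest constituent containing the whole sequence is the prepositional phrase [PP across a tall letter], but the sequence is only part of it — it straddles the boundary between preposition "across" and noun phrase "a tall letter".

No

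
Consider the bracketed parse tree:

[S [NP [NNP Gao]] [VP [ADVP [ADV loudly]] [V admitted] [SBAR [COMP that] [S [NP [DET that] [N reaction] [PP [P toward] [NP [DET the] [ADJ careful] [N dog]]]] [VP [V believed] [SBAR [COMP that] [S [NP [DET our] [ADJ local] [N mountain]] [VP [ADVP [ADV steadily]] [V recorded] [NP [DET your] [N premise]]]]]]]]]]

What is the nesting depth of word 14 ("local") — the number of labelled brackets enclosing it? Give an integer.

The word sits inside ADJ, which is inside NP, inside S, inside SBAR, inside VP, inside S, inside SBAR, inside VP, inside S — 9 brackets in all.

9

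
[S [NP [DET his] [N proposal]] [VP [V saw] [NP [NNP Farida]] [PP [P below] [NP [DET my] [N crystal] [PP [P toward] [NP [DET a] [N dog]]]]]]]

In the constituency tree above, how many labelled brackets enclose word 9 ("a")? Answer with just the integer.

7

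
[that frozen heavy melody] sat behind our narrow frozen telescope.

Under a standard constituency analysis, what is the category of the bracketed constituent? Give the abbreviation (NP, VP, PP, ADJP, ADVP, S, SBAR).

"melody" is the head of the bracketed span, so the span is a noun phrase: NP.

NP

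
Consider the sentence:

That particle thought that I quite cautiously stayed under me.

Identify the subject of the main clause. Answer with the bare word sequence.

that particle

"that particle" is the NP that combines with the VP headed by "thought" to form the main clause — the subject.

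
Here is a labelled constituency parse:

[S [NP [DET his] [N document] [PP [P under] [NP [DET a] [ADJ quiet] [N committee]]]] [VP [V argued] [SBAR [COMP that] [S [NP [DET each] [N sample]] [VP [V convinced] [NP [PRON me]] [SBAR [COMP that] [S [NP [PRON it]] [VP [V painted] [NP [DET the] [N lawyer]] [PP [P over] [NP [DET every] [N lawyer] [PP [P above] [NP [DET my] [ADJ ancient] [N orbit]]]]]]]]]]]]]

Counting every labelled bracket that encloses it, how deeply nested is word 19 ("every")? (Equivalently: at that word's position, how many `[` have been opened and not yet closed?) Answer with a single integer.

The word sits inside DET, which is inside NP, inside PP, inside VP, inside S, inside SBAR, inside VP, inside S, inside SBAR, inside VP, inside S — 11 brackets in all.

11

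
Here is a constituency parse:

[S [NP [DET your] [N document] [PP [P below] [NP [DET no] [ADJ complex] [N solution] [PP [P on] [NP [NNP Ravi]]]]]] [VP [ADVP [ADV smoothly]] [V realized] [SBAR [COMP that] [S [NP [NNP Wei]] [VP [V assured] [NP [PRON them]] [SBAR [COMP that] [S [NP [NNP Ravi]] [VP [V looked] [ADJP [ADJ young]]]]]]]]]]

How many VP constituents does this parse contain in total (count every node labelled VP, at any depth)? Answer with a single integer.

3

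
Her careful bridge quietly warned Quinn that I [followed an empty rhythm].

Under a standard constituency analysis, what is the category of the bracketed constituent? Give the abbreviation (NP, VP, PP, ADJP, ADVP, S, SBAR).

The span is built around the verb "followed" — a verb phrase (VP).

VP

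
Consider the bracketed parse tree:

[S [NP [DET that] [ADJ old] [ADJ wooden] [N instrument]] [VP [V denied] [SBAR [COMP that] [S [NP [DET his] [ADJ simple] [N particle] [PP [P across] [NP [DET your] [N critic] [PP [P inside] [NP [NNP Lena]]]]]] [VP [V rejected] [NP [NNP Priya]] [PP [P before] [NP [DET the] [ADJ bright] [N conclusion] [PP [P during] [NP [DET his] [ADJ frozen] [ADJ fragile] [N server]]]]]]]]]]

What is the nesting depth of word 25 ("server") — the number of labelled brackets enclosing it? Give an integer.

10

The word sits inside N, which is inside NP, inside PP, inside NP, inside PP, inside VP, inside S, inside SBAR, inside VP, inside S — 10 brackets in all.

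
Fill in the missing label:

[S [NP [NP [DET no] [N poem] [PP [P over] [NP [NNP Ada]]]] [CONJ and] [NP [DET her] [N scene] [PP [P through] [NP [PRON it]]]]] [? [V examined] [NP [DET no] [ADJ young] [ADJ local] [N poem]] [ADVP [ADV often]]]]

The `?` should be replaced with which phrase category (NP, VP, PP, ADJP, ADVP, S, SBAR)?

The `?` node immediately contains: V 'examined', NP, ADVP. That is the internal structure of a verb phrase, so the label is VP.

VP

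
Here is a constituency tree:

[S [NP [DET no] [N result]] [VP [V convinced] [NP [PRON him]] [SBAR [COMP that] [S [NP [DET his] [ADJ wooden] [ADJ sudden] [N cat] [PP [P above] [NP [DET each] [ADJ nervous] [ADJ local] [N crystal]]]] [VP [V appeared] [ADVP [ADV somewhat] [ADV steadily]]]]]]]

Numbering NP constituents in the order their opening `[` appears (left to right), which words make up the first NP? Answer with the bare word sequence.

no result

Opening `[NP` markers occur at word positions 1, 4, 6, 11; the first of these opens the constituent [NP no result].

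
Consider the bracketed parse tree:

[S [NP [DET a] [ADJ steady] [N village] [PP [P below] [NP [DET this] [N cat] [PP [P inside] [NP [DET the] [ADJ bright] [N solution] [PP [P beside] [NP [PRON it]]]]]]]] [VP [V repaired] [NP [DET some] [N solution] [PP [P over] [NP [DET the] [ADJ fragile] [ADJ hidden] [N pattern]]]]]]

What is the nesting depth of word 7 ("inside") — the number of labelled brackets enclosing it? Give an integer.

6

Path from the root down to the word: S → NP → PP → NP → PP → P. That is 6 enclosing brackets.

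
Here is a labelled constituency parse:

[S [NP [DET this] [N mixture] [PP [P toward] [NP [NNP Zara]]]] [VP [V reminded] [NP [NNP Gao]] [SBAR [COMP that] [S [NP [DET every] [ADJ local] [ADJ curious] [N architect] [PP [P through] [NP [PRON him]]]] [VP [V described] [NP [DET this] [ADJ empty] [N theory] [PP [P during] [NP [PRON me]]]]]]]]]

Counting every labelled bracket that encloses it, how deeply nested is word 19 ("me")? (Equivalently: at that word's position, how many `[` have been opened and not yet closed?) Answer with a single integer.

9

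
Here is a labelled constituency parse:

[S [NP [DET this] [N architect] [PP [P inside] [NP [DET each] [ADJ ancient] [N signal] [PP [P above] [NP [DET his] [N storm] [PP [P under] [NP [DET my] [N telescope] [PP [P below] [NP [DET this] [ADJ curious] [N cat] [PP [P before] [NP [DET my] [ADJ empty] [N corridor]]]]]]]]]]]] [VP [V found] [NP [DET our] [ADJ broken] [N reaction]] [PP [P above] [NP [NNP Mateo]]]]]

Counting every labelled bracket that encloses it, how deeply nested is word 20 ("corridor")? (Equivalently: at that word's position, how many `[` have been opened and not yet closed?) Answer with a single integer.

13

Path from the root down to the word: S → NP → PP → NP → PP → NP → PP → NP → PP → NP → PP → NP → N. That is 13 enclosing brackets.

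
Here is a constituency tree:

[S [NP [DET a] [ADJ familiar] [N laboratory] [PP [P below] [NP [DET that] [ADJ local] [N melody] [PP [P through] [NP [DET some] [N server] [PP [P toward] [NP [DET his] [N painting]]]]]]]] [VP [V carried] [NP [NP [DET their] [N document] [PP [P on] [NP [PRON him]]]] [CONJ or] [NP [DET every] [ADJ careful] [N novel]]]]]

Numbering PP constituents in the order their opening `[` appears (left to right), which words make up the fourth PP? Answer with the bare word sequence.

on him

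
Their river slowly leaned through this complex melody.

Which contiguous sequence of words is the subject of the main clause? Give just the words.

In the main clause the verb is "leaned"; the NP preceding it, "their river", is the subject.

their river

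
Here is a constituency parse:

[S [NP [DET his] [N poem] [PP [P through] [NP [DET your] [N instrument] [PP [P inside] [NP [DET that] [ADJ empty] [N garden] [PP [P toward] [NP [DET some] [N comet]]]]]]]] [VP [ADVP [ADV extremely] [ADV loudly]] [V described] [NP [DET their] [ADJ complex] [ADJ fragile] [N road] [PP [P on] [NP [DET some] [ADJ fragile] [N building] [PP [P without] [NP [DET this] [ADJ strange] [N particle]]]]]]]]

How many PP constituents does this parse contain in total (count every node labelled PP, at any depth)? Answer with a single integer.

The PP constituents are: [PP through your instrument inside that empty garden toward some comet]; [PP inside that empty garden toward some comet]; [PP toward some comet]; [PP on some fragile building without this strange particle]; [PP without this strange particle]. Total: 5.

5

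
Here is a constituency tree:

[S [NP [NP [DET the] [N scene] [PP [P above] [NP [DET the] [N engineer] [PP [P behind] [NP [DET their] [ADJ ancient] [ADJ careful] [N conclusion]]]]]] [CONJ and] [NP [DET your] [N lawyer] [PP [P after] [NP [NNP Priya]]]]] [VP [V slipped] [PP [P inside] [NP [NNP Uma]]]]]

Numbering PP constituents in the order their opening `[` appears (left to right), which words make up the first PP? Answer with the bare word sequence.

above the engineer behind their ancient careful conclusion

In left-to-right order the PP constituents are "above the engineer behind their ancient careful conclusion"; "behind their ancient careful conclusion"; "after Priya"; "inside Uma". Number 1 is "above the engineer behind their ancient careful conclusion".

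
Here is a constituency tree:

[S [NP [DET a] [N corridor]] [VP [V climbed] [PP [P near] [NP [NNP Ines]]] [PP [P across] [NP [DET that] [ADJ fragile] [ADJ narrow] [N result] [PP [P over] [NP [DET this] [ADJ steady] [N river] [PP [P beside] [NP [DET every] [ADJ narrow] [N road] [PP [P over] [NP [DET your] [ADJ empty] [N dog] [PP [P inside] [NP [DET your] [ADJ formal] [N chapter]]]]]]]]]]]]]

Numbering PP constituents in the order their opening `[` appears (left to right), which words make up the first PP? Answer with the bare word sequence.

near Ines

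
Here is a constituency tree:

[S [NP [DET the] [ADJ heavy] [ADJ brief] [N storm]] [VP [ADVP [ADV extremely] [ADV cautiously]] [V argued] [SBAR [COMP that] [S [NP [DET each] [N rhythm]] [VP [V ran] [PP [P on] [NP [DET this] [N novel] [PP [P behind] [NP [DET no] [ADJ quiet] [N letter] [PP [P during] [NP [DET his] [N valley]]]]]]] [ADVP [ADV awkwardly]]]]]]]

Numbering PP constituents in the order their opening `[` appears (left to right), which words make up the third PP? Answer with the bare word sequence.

during his valley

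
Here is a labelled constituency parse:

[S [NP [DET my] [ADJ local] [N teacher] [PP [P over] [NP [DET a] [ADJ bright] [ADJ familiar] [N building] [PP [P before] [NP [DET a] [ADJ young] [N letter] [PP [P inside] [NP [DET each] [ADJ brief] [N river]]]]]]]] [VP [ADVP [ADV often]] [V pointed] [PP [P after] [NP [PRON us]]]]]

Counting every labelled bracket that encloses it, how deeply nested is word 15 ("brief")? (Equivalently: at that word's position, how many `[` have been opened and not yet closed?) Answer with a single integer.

9

The word sits inside ADJ, which is inside NP, inside PP, inside NP, inside PP, inside NP, inside PP, inside NP, inside S — 9 brackets in all.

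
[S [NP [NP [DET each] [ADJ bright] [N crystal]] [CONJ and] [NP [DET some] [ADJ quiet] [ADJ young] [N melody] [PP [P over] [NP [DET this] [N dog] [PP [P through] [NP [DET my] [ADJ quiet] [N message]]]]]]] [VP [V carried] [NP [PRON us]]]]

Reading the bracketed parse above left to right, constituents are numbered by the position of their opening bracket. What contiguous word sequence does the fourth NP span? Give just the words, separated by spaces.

this dog through my quiet message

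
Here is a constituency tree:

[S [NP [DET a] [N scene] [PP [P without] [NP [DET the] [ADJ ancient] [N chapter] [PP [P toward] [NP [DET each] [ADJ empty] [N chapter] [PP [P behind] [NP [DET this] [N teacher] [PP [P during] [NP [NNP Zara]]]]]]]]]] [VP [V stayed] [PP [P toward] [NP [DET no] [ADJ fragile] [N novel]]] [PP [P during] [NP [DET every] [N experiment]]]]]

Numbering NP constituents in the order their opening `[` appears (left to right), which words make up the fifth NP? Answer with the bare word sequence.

Zara

Opening `[NP` markers occur at word positions 1, 4, 8, 12, 15, 18, 22; the fifth of these opens the constituent [NP Zara].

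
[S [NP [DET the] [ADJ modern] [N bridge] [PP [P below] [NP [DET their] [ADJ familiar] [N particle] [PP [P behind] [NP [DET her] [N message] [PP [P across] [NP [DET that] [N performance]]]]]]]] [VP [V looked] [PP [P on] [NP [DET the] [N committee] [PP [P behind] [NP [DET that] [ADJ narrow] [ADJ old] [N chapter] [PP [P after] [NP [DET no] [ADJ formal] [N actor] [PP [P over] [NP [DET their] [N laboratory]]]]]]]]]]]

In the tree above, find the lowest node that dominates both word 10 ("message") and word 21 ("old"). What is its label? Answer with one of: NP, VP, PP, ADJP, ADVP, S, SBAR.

The smallest bracket enclosing both words is [S the modern bridge below their familiar particle behind her message across that performance looked on the committee behind that narrow old chapter after no formal actor over their laboratory], so the label is S.

S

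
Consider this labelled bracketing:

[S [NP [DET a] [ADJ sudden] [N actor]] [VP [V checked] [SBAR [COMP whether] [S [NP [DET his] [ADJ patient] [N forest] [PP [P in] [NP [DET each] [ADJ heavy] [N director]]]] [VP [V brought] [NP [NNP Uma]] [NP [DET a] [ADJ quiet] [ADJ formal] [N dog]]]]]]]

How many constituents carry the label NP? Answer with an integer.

5

The NP constituents are: [NP a sudden actor]; [NP his patient forest in each heavy director]; [NP each heavy director]; [NP Uma]; [NP a quiet formal dog]. Total: 5.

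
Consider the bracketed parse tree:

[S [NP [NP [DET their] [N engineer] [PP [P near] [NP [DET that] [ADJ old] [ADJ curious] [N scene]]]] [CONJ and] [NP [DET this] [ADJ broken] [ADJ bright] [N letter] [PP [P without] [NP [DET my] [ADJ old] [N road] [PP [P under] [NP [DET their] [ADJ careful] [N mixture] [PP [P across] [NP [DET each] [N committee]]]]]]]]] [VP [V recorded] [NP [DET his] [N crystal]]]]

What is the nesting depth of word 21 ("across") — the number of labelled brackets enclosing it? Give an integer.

9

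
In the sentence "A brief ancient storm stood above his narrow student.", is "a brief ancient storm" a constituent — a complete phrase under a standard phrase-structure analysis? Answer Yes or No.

Yes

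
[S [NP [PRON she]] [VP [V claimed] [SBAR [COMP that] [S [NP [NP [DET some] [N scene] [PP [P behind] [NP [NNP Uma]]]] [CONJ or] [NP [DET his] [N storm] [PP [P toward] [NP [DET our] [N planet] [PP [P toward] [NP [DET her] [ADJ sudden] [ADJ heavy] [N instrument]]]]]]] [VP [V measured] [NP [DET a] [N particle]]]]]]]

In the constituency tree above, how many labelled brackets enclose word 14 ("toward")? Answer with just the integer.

10

Path from the root down to the word: S → VP → SBAR → S → NP → NP → PP → NP → PP → P. That is 10 enclosing brackets.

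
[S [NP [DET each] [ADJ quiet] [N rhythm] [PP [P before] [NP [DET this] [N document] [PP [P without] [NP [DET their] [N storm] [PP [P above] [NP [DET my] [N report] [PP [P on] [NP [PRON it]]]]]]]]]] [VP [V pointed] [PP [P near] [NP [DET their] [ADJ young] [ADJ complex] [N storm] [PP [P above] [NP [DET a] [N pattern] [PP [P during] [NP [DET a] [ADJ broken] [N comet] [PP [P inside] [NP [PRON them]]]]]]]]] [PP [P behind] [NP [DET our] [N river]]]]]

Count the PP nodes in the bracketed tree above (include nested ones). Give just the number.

The PP constituents are: [PP before this document without their storm above my report on it]; [PP without their storm above my report on it]; [PP above my report on it]; [PP on it]; [PP near their young complex storm above a pattern during a broken comet inside them]; [PP above a pattern during a broken comet inside them] …. Total: 9.

9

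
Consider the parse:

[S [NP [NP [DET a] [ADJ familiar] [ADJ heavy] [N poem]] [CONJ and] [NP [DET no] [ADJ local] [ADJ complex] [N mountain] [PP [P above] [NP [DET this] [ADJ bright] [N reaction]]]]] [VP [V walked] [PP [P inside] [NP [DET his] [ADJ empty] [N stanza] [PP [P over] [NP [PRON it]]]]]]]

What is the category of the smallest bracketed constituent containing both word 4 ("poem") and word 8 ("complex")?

The smallest bracket enclosing both words is [NP a familiar heavy poem and no local complex mountain above this bright reaction], so the label is NP.

NP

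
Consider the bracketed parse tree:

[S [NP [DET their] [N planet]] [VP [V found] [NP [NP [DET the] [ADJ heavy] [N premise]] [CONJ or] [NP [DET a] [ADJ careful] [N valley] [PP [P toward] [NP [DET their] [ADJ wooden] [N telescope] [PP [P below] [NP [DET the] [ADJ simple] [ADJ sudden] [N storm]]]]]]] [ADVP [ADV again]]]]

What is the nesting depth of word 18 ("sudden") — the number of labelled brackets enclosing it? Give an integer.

9

Path from the root down to the word: S → VP → NP → NP → PP → NP → PP → NP → ADJ. That is 9 enclosing brackets.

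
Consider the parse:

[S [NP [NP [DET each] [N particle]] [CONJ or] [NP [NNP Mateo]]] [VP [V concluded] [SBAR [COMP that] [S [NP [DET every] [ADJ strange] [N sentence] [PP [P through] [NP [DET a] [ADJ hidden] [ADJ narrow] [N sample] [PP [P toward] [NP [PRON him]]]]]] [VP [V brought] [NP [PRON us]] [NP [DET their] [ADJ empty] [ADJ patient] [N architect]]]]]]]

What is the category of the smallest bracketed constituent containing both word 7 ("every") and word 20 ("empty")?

S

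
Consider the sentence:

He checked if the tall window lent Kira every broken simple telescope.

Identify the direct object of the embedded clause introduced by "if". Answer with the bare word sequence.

every broken simple telescope

The verb of the embedded clause introduced by "if" is "lent"; its direct object is the NP "every broken simple telescope".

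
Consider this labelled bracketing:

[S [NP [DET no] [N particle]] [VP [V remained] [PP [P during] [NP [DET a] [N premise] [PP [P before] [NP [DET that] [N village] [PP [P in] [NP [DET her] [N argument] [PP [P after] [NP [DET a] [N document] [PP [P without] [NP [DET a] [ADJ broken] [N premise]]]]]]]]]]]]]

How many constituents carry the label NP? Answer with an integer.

6

The NP constituents are: [NP no particle]; [NP a premise before that village in her argument after a document without a broken premise]; [NP that village in her argument after a document without a broken premise]; [NP her argument after a document without a broken premise]; [NP a document without a broken premise]; [NP a broken premise]. Total: 6.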